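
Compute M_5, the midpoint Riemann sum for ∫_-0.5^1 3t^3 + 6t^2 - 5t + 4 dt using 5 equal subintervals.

6.9853125

Δt = (1 − (-0.5))/5 = 0.3.
Midpoints: -0.35, -0.05, 0.25, 0.55, 0.85.
f(-0.35) = 6.356375, f(-0.05) = 4.264625, f(0.25) = 3.171875, f(0.55) = 3.564125, f(0.85) = 5.927375.
Sum = Δt · [f(-0.35) + f(-0.05) + f(0.25) + f(0.55) + f(0.85)].
Sum = 6.9853125.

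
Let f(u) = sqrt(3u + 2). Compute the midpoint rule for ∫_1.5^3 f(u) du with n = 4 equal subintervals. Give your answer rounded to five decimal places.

4.42548

Δu = (3 − 1.5)/4 = 0.375.
Midpoints: 1.6875, 2.0625, 2.4375, 2.8125.
f(1.6875) ≈ 2.65754, f(2.0625) ≈ 2.86138, f(2.4375) ≈ 3.05164, f(2.8125) ≈ 3.23071.
Sum = Δu · [f(1.6875) + f(2.0625) + f(2.4375) + f(2.8125)].
Sum ≈ 4.42548.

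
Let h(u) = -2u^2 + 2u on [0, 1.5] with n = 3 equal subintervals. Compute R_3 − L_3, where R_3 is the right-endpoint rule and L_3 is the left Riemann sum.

-0.75

R_3 = -0.5.
L_3 = 0.25.
R_3 − L_3 = -0.75.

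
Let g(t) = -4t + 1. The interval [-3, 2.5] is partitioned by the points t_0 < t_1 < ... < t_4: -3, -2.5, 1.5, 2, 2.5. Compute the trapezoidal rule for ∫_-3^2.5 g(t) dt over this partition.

11

Subinterval widths: 0.5, 4, 0.5, 0.5.
g(-3) = 13, g(-2.5) = 11, g(1.5) = -5, g(2) = -7, g(2.5) = -9.
On each subinterval the trapezoid contributes (Δt_i/2)·[g(t_{i-1}) + g(t_i)].
Sum = 11.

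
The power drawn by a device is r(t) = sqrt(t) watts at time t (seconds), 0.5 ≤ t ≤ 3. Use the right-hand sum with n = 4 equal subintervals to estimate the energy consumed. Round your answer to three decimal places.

3.535

Δt = (3 − 0.5)/4 = 0.625.
Right endpoints: 1.125, 1.75, 2.375, 3.
r(1.125) ≈ 1.061, r(1.75) ≈ 1.323, r(2.375) ≈ 1.541, r(3) ≈ 1.732.
Sum = Δt · [r(1.125) + r(1.75) + r(2.375) + r(3)].
Sum ≈ 3.535.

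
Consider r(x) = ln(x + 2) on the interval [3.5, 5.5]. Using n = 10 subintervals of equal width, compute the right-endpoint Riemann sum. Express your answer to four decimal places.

3.7665

Δx = (5.5 − 3.5)/10 = 0.2.
Right endpoints: 3.7, 3.9, 4.1, 4.3, 4.5, 4.7, 4.9, 5.1, 5.3, 5.5.
r(3.7) ≈ 1.7405, r(3.9) ≈ 1.7750, r(4.1) ≈ 1.8083, r(4.3) ≈ 1.8405, r(4.5) ≈ 1.8718, r(4.7) ≈ 1.9021, r(4.9) ≈ 1.9315, r(5.1) ≈ 1.9601, r(5.3) ≈ 1.9879, r(5.5) ≈ 2.0149.
Sum = Δx · [r(3.7) + r(3.9) + r(4.1) + ...].
Sum ≈ 3.7665.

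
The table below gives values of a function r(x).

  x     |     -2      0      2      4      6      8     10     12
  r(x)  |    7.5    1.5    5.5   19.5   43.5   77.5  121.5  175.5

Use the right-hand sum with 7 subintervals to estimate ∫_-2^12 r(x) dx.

Δx = 2.
Sum = 2·[1.5 + 5.5 + 19.5 + 43.5 + 77.5 + 121.5 + 175.5] = 889.

889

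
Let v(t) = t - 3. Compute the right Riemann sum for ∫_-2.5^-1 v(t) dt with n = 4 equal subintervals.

-6.84375

Δt = (-1 − (-2.5))/4 = 0.375.
Right endpoints: -2.125, -1.75, -1.375, -1.
v(-2.125) = -5.125, v(-1.75) = -4.75, v(-1.375) = -4.375, v(-1) = -4.
Sum = Δt · [v(-2.125) + v(-1.75) + v(-1.375) + v(-1)].
Sum = -6.84375.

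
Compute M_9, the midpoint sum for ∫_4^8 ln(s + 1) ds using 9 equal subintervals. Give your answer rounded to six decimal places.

7.728563

Δs = (8 − 4)/9 = 4/9.
Midpoints: 38/9, 14/3, 46/9, 50/9, 6, 58/9, 62/9, 22/3, 70/9.
f(38/9) ≈ 1.652923, f(14/3) ≈ 1.734601, f(46/9) ≈ 1.810109, f(50/9) ≈ 1.880313, f(6) ≈ 1.945910, f(58/9) ≈ 2.007468, f(62/9) ≈ 2.065455, f(22/3) ≈ 2.120264, f(70/9) ≈ 2.172223.
Sum = Δs · [f(38/9) + f(14/3) + f(46/9) + ...].
Sum ≈ 7.728563.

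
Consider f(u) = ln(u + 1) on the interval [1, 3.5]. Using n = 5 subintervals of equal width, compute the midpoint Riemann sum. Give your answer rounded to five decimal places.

2.88493

Δu = (3.5 − 1)/5 = 0.5.
Midpoints: 1.25, 1.75, 2.25, 2.75, 3.25.
f(1.25) ≈ 0.81093, f(1.75) ≈ 1.01160, f(2.25) ≈ 1.17865, f(2.75) ≈ 1.32176, f(3.25) ≈ 1.44692.
Sum = Δu · [f(1.25) + f(1.75) + f(2.25) + f(2.75) + f(3.25)].
Sum ≈ 2.88493.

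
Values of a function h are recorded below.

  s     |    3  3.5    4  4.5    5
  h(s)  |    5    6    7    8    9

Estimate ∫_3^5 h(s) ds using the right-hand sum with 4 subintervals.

15

Δs = 0.5.
Sum = 0.5·[6 + 7 + 8 + 9] = 15.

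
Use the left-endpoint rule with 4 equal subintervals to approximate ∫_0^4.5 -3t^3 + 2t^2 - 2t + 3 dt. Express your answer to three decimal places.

Δt = (4.5 − 0)/4 = 1.125.
Left endpoints: 0, 1.125, 2.25, 3.375.
f(0) = 3, f(1.125) = -507/512, f(2.25) = -25.546875, f(3.375) = -49305/512.
Sum = Δt · [f(0) + f(1.125) + f(2.25) + f(3.375)].
Sum ≈ -134.815.

-134.815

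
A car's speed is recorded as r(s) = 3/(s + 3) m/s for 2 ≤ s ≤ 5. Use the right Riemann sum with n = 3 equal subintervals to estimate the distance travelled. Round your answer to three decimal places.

Δs = (5 − 2)/3 = 1.
Right endpoints: 3, 4, 5.
r(3) = 0.5, r(4) = 3/7, r(5) = 0.375.
Sum = Δs · [r(3) + r(4) + r(5)].
Sum ≈ 1.304.

1.304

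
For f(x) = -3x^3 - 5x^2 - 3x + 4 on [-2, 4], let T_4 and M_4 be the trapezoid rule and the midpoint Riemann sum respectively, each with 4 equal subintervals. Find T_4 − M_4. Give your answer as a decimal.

T_4 = -325.5.
M_4 = -278.25.
T_4 − M_4 = -47.25.

-47.25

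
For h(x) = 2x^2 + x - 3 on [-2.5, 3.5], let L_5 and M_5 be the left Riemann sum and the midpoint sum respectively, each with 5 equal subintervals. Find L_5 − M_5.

-6.48

L_5 = 16.08.
M_5 = 22.56.
L_5 − M_5 = -6.48.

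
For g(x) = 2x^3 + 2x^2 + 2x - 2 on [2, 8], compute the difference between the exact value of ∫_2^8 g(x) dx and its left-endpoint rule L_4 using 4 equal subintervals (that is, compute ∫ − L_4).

783

Exact integral: ∫_2^8 g(x) dx = 2424.
L_4 = 1641.
Error = 2424 − 1641 = 783.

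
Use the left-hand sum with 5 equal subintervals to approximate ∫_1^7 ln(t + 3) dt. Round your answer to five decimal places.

10.91298

Δt = (7 − 1)/5 = 1.2.
Left endpoints: 1, 2.2, 3.4, 4.6, 5.8.
f(1) ≈ 1.38629, f(2.2) ≈ 1.64866, f(3.4) ≈ 1.85630, f(4.6) ≈ 2.02815, f(5.8) ≈ 2.17475.
Sum = Δt · [f(1) + f(2.2) + f(3.4) + f(4.6) + f(5.8)].
Sum ≈ 10.91298.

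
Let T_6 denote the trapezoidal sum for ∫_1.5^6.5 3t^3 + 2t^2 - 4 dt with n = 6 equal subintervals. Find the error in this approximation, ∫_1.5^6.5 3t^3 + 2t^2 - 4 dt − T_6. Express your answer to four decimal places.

-21.9907

Exact integral: ∫_1.5^6.5 f(t) dt ≈ 1495.833333.
T_6 ≈ 1517.824074.
Error ≈ 1495.833333 − 1517.824074 ≈ -21.9907.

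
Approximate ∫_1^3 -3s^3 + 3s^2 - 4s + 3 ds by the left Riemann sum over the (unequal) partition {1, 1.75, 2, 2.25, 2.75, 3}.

Subinterval widths: 0.75, 0.25, 0.25, 0.5, 0.25.
Left endpoints: 1, 1.75, 2, 2.25, 2.75.
f(1) = -1, f(1.75) = -10.890625, f(2) = -17, f(2.25) = -24.984375, f(2.75) = -47.703125.
Sum = Σ Δs_i · f(s_i).
Sum = -32.140625.

-32.140625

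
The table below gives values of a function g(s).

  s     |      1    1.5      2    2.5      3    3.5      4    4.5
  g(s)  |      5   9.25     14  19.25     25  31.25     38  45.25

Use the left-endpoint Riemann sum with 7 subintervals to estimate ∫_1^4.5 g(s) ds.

70.875

Δs = 0.5.
Sum = 0.5·[5 + 9.25 + 14 + 19.25 + 25 + 31.25 + 38] = 70.875.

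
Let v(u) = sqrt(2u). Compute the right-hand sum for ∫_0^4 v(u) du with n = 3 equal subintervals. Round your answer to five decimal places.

Δu = (4 − 0)/3 = 4/3.
Right endpoints: 4/3, 8/3, 4.
v(4/3) ≈ 1.63299, v(8/3) ≈ 2.30940, v(4) ≈ 2.82843.
Sum = Δu · [v(4/3) + v(8/3) + v(4)].
Sum ≈ 9.02776.

9.02776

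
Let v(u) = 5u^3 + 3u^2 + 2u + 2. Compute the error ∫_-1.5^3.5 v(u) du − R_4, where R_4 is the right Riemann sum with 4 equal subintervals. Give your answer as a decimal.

-192.96875

Exact integral: ∫_-1.5^3.5 v(u) du = 247.5.
R_4 = 440.46875.
Error = 247.5 − 440.46875 = -192.96875.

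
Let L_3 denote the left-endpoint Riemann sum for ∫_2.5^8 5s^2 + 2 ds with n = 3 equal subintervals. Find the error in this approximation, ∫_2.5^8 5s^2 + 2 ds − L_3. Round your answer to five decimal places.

249.28241

Exact integral: ∫_2.5^8 f(s) ds ≈ 838.2916667.
L_3 ≈ 589.0092593.
Error ≈ 838.2916667 − 589.0092593 ≈ 249.28241.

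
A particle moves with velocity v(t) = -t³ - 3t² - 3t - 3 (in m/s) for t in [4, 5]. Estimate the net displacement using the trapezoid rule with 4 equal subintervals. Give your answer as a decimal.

Δt = (5 − 4)/4 = 0.25.
v(4) = -127, v(4.25) = -146.703125, v(4.5) = -168.375, v(4.75) = -192.109375, v(5) = -218.
T_4 = (Δt/2)·[v(t_0) + 2v(t_1) + 2v(t_2) + 2v(t_3) + v(t_4)].
Sum = -169.921875.

-169.921875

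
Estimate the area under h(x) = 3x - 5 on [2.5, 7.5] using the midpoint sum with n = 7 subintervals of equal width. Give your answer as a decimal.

50

Δx = (7.5 − 2.5)/7 = 5/7.
Midpoints: 20/7, 25/7, 30/7, 5, 40/7, 45/7, 50/7.
h(20/7) = 25/7, h(25/7) = 40/7, h(30/7) = 55/7, h(5) = 10, h(40/7) = 85/7, h(45/7) = 100/7, h(50/7) = 115/7.
Sum = Δx · [h(20/7) + h(25/7) + h(30/7) + ...].
Sum = 50.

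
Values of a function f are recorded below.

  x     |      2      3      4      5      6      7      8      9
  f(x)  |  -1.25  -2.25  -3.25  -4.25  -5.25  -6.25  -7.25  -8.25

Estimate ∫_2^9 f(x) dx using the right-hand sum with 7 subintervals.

Δx = 1.
Sum = 1·[(-2.25) + (-3.25) + (-4.25) + (-5.25) + (-6.25) + (-7.25) + (-8.25)] = -36.75.

-36.75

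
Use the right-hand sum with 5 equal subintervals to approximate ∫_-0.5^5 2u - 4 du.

Δu = (5 − (-0.5))/5 = 1.1.
Right endpoints: 0.6, 1.7, 2.8, 3.9, 5.
f(0.6) = -2.8, f(1.7) = -0.6, f(2.8) = 1.6, f(3.9) = 3.8, f(5) = 6.
Sum = Δu · [f(0.6) + f(1.7) + f(2.8) + f(3.9) + f(5)].
Sum = 8.8.

8.8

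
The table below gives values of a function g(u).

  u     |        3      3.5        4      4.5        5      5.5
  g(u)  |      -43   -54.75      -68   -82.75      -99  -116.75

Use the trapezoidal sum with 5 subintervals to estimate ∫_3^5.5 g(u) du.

Δu = 0.5.
T_5 = (0.5/2)·[(-43) + 2·(-54.75) + 2·(-68) + 2·(-82.75) + 2·(-99) + (-116.75)] = -192.1875.

-192.1875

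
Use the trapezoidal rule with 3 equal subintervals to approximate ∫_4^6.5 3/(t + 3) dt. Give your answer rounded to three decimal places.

Δt = (6.5 − 4)/3 = 5/6.
f(4) = 3/7, f(29/6) = 18/47, f(17/3) = 9/26, f(6.5) = 6/19.
T_3 = (Δt/2)·[f(t_0) + 2f(t_1) + 2f(t_2) + f(t_3)].
Sum ≈ 0.918.

0.918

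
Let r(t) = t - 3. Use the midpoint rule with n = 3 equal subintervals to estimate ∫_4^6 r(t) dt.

4

Δt = (6 − 4)/3 = 2/3.
Midpoints: 13/3, 5, 17/3.
r(13/3) = 4/3, r(5) = 2, r(17/3) = 8/3.
Sum = Δt · [r(13/3) + r(5) + r(17/3)].
Sum = 4.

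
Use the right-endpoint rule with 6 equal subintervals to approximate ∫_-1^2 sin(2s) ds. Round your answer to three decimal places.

Δs = (2 − (-1))/6 = 0.5.
Right endpoints: -0.5, 0, 0.5, 1, 1.5, 2.
f(-0.5) ≈ -0.841, f(0) ≈ 0.000, f(0.5) ≈ 0.841, f(1) ≈ 0.909, f(1.5) ≈ 0.141, f(2) ≈ -0.757.
Sum = Δs · [f(-0.5) + f(0) + f(0.5) + ...].
Sum ≈ 0.147.

0.147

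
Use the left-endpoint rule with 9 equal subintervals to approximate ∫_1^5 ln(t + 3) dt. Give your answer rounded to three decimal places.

6.934

Δt = (5 − 1)/9 = 4/9.
Left endpoints: 1, 13/9, 17/9, 7/3, 25/9, 29/9, 11/3, 37/9, 41/9.
f(1) ≈ 1.386, f(13/9) ≈ 1.492, f(17/9) ≈ 1.587, f(7/3) ≈ 1.674, f(25/9) ≈ 1.754, f(29/9) ≈ 1.828, f(11/3) ≈ 1.897, f(37/9) ≈ 1.962, f(41/9) ≈ 2.022.
Sum = Δt · [f(1) + f(13/9) + f(17/9) + ...].
Sum ≈ 6.934.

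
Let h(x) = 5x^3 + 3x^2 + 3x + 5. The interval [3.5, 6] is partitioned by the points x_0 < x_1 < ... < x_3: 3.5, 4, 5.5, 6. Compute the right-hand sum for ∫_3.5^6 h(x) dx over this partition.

Subinterval widths: 0.5, 1.5, 0.5.
Right endpoints: 4, 5.5, 6.
h(4) = 385, h(5.5) = 944.125, h(6) = 1211.
Sum = Σ Δx_i · h(x_i).
Sum = 2214.1875.

2214.1875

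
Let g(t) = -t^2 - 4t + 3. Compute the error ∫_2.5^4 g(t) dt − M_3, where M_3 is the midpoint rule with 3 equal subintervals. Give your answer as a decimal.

Exact integral: ∫_2.5^4 g(t) dt = -31.125.
M_3 = -31.09375.
Error = -31.125 − (-31.09375) = -0.03125.

-0.03125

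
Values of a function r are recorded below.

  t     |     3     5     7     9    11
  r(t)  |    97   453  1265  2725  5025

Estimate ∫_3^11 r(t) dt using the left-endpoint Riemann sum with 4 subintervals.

9080

Δt = 2.
Sum = 2·[97 + 453 + 1265 + 2725] = 9080.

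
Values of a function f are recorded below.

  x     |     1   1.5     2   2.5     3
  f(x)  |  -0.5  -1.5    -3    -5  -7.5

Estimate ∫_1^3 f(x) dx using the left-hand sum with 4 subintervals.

-5

Δx = 0.5.
Sum = 0.5·[(-0.5) + (-1.5) + (-3) + (-5)] = -5.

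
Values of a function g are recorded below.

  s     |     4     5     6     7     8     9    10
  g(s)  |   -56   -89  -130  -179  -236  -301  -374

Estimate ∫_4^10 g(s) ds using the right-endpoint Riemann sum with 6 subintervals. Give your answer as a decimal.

Δs = 1.
Sum = 1·[(-89) + (-130) + (-179) + (-236) + (-301) + (-374)] = -1309.

-1309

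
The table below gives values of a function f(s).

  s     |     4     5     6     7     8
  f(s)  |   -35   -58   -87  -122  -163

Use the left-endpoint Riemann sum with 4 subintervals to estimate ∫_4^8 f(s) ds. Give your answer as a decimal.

Δs = 1.
Sum = 1·[(-35) + (-58) + (-87) + (-122)] = -302.

-302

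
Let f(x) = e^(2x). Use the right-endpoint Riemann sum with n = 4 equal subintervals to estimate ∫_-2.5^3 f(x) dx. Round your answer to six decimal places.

592.588224

Δx = (3 − (-2.5))/4 = 1.375.
Right endpoints: -1.125, 0.25, 1.625, 3.
f(-1.125) ≈ 0.105399, f(0.25) ≈ 1.648721, f(1.625) ≈ 25.790340, f(3) ≈ 403.428793.
Sum = Δx · [f(-1.125) + f(0.25) + f(1.625) + f(3)].
Sum ≈ 592.588224.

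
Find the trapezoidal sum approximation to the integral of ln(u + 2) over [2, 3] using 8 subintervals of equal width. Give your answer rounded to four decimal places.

1.5019

Δu = (3 − 2)/8 = 0.125.
f(2) ≈ 1.3863, f(2.125) ≈ 1.4171, f(2.25) ≈ 1.4469, f(2.375) ≈ 1.4759, f(2.5) ≈ 1.5041, f(2.625) ≈ 1.5315, f(2.75) ≈ 1.5581, f(2.875) ≈ 1.5841, f(3) ≈ 1.6094.
T_8 = (Δu/2)·[f(u_0) + 2f(u_1) + ... + 2f(u_{7}) + f(u_8)].
Sum ≈ 1.5019.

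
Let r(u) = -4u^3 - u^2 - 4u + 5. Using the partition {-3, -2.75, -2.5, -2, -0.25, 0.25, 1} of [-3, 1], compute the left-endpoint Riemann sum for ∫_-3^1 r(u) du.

165.1875

Subinterval widths: 0.25, 0.25, 0.5, 1.75, 0.5, 0.75.
Left endpoints: -3, -2.75, -2.5, -2, -0.25, 0.25.
r(-3) = 116, r(-2.75) = 91.625, r(-2.5) = 71.25, r(-2) = 41, r(-0.25) = 6, r(0.25) = 3.875.
Sum = Σ Δu_i · r(u_i).
Sum = 165.1875.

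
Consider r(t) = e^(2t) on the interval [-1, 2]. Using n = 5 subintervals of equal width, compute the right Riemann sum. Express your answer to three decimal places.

Δt = (2 − (-1))/5 = 0.6.
Right endpoints: -0.4, 0.2, 0.8, 1.4, 2.
r(-0.4) ≈ 0.449, r(0.2) ≈ 1.492, r(0.8) ≈ 4.953, r(1.4) ≈ 16.445, r(2) ≈ 54.598.
Sum = Δt · [r(-0.4) + r(0.2) + r(0.8) + r(1.4) + r(2)].
Sum ≈ 46.762.

46.762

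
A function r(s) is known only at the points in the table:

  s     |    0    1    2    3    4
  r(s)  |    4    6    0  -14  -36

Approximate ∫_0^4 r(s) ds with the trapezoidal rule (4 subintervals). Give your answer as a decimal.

Δs = 1.
T_4 = (1/2)·[4 + 2·6 + 2·0 + 2·(-14) + (-36)] = -24.

-24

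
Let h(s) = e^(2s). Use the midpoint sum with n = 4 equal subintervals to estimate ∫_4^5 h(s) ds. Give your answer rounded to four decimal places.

9424.2771

Δs = (5 − 4)/4 = 0.25.
Midpoints: 4.125, 4.375, 4.625, 4.875.
h(4.125) ≈ 3827.6258, h(4.375) ≈ 6310.6881, h(4.625) ≈ 10404.5657, h(4.875) ≈ 17154.2288.
Sum = Δs · [h(4.125) + h(4.375) + h(4.625) + h(4.875)].
Sum ≈ 9424.2771.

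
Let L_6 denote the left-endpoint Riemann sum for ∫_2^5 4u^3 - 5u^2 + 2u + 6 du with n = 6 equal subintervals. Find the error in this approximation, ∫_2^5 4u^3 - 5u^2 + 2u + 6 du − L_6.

87.625

Exact integral: ∫_2^5 f(u) du = 453.
L_6 = 365.375.
Error = 453 − 365.375 = 87.625.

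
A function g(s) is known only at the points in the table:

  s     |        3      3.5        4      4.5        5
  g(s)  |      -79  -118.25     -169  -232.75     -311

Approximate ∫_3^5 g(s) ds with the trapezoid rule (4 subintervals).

-357.5

Δs = 0.5.
T_4 = (0.5/2)·[(-79) + 2·(-118.25) + 2·(-169) + 2·(-232.75) + (-311)] = -357.5.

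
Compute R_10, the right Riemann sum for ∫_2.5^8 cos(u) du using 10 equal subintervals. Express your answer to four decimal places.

0.5613

Δu = (8 − 2.5)/10 = 0.55.
Right endpoints: 3.05, 3.6, 4.15, 4.7, 5.25, 5.8, 6.35, 6.9, 7.45, 8.
f(3.05) ≈ -0.9958, f(3.6) ≈ -0.8968, f(4.15) ≈ -0.5332, f(4.7) ≈ -0.0124, f(5.25) ≈ 0.5121, f(5.8) ≈ 0.8855, f(6.35) ≈ 0.9978, f(6.9) ≈ 0.8157, f(7.45) ≈ 0.3931, f(8) ≈ -0.1455.
Sum = Δu · [f(3.05) + f(3.6) + f(4.15) + ...].
Sum ≈ 0.5613.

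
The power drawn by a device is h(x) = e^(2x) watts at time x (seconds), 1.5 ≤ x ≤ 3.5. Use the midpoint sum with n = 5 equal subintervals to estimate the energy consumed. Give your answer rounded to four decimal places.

Δx = (3.5 − 1.5)/5 = 0.4.
Midpoints: 1.7, 2.1, 2.5, 2.9, 3.3.
h(1.7) ≈ 29.9641, h(2.1) ≈ 66.6863, h(2.5) ≈ 148.4132, h(2.9) ≈ 330.2996, h(3.3) ≈ 735.0952.
Sum = Δx · [h(1.7) + h(2.1) + h(2.5) + h(2.9) + h(3.3)].
Sum ≈ 524.1833.

524.1833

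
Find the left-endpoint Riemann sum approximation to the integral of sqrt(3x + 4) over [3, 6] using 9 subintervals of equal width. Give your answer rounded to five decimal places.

Δx = (6 − 3)/9 = 1/3.
Left endpoints: 3, 10/3, 11/3, 4, 13/3, 14/3, 5, 16/3, 17/3.
f(3) ≈ 3.60555, f(10/3) ≈ 3.74166, f(11/3) ≈ 3.87298, f(4) ≈ 4.00000, f(13/3) ≈ 4.12311, f(14/3) ≈ 4.24264, f(5) ≈ 4.35890, f(16/3) ≈ 4.47214, f(17/3) ≈ 4.58258.
Sum = Δx · [f(3) + f(10/3) + f(11/3) + ...].
Sum ≈ 12.33318.

12.33318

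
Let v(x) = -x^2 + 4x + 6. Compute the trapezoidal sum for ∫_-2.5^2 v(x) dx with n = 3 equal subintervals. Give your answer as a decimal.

12.9375

Δx = (2 − (-2.5))/3 = 1.5.
v(-2.5) = -10.25, v(-1) = 1, v(0.5) = 7.75, v(2) = 10.
T_3 = (Δx/2)·[v(x_0) + 2v(x_1) + 2v(x_2) + v(x_3)].
Sum = 12.9375.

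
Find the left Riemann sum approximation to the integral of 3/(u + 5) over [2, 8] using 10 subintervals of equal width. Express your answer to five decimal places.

Δu = (8 − 2)/10 = 0.6.
Left endpoints: 2, 2.6, 3.2, 3.8, 4.4, 5, 5.6, 6.2, 6.8, 7.4.
f(2) = 3/7, f(2.6) = 15/38, f(3.2) = 15/41, f(3.8) = 15/44, f(4.4) = 15/47, f(5) = 0.3, f(5.6) = 15/53, f(6.2) = 15/56, f(6.8) = 15/59, f(7.4) = 15/62.
Sum = Δu · [f(2) + f(2.6) + f(3.2) + ...].
Sum ≈ 1.91776.

1.91776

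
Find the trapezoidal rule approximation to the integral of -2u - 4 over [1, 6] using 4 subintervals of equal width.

Δu = (6 − 1)/4 = 1.25.
f(1) = -6, f(2.25) = -8.5, f(3.5) = -11, f(4.75) = -13.5, f(6) = -16.
T_4 = (Δu/2)·[f(u_0) + 2f(u_1) + 2f(u_2) + 2f(u_3) + f(u_4)].
Sum = -55.

-55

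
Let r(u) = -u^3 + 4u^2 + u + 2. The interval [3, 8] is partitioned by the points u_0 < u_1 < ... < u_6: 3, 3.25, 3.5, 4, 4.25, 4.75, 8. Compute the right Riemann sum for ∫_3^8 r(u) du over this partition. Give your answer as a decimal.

-794.953125

Subinterval widths: 0.25, 0.25, 0.5, 0.25, 0.5, 3.25.
Right endpoints: 3.25, 3.5, 4, 4.25, 4.75, 8.
r(3.25) = 13.171875, r(3.5) = 11.625, r(4) = 6, r(4.25) = 1.734375, r(4.75) = -10.171875, r(8) = -246.
Sum = Σ Δu_i · r(u_i).
Sum = -794.953125.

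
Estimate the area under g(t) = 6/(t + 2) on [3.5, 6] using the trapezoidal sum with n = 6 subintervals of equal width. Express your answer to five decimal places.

Δt = (6 − 3.5)/6 = 5/12.
g(3.5) = 12/11, g(47/12) = 72/71, g(13/3) = 18/19, g(4.75) = 8/9, g(31/6) = 36/43, g(67/12) = 72/91, g(6) = 0.75.
T_6 = (Δt/2)·[g(t_0) + 2g(t_1) + ... + 2g(t_{5}) + g(t_6)].
Sum ≈ 2.24967.

2.24967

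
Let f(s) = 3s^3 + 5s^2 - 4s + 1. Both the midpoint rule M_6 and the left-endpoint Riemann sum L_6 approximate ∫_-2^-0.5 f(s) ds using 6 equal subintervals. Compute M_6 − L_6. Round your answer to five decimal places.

0.00586

M_6 ≈ 10.2207031.
L_6 = 10.21484375.
M_6 − L_6 ≈ 0.00586.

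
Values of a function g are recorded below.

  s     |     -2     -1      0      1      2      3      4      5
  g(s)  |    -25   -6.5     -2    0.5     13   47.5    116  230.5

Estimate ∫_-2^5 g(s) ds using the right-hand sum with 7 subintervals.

399

Δs = 1.
Sum = 1·[(-6.5) + (-2) + 0.5 + 13 + 47.5 + 116 + 230.5] = 399.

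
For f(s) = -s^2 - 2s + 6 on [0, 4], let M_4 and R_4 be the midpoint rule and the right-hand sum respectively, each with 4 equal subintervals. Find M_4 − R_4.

13

M_4 = -13.
R_4 = -26.
M_4 − R_4 = 13.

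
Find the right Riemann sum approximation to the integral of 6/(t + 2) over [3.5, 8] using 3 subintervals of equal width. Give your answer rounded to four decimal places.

3.2445

Δt = (8 − 3.5)/3 = 1.5.
Right endpoints: 5, 6.5, 8.
f(5) = 6/7, f(6.5) = 12/17, f(8) = 0.6.
Sum = Δt · [f(5) + f(6.5) + f(8)].
Sum ≈ 3.2445.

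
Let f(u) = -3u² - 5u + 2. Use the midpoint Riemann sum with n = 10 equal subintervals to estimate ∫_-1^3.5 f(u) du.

Δu = (3.5 − (-1))/10 = 0.45.
Midpoints: -0.775, -0.325, 0.125, 0.575, 1.025, 1.475, 1.925, 2.375, 2.825, 3.275.
f(-0.775) = 4.073125, f(-0.325) = 3.308125, f(0.125) = 1.328125, f(0.575) = -1.866875, f(1.025) = -6.276875, f(1.475) = -11.901875, f(1.925) = -18.741875, f(2.375) = -26.796875, f(2.825) = -36.066875, f(3.275) = -46.551875.
Sum = Δu · [f(-0.775) + f(-0.325) + f(0.125) + ...].
Sum = -62.7721875.

-62.7721875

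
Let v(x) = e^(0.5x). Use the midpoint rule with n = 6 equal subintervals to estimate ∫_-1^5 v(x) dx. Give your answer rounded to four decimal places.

22.9125

Δx = (5 − (-1))/6 = 1.
Midpoints: -0.5, 0.5, 1.5, 2.5, 3.5, 4.5.
v(-0.5) ≈ 0.7788, v(0.5) ≈ 1.2840, v(1.5) ≈ 2.1170, v(2.5) ≈ 3.4903, v(3.5) ≈ 5.7546, v(4.5) ≈ 9.4877.
Sum = Δx · [v(-0.5) + v(0.5) + v(1.5) + ...].
Sum ≈ 22.9125.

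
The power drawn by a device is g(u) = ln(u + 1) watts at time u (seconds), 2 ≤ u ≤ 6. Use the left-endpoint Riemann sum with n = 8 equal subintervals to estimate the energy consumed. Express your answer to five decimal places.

Δu = (6 − 2)/8 = 0.5.
Left endpoints: 2, 2.5, 3, 3.5, 4, 4.5, 5, 5.5.
g(2) ≈ 1.09861, g(2.5) ≈ 1.25276, g(3) ≈ 1.38629, g(3.5) ≈ 1.50408, g(4) ≈ 1.60944, g(4.5) ≈ 1.70475, g(5) ≈ 1.79176, g(5.5) ≈ 1.87180.
Sum = Δu · [g(2) + g(2.5) + g(3) + ...].
Sum ≈ 6.10975.

6.10975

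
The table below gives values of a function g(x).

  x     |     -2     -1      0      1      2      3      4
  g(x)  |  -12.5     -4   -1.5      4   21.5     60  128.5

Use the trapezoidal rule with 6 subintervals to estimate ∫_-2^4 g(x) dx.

138

Δx = 1.
T_6 = (1/2)·[(-12.5) + 2·(-4) + 2·(-1.5) + 2·4 + 2·21.5 + 2·60 + 128.5] = 138.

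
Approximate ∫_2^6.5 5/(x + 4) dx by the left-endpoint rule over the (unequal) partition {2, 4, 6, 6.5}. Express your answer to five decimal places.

Subinterval widths: 2, 2, 0.5.
Left endpoints: 2, 4, 6.
f(2) = 5/6, f(4) = 0.625, f(6) = 0.5.
Sum = Σ Δx_i · f(x_i).
Sum ≈ 3.16667.

3.16667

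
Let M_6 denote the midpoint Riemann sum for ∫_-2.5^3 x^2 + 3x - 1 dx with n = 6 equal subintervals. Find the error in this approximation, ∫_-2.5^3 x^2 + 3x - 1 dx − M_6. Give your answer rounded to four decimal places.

Exact integral: ∫_-2.5^3 f(x) dx ≈ 12.833333.
M_6 ≈ 12.448206.
Error ≈ 12.833333 − 12.448206 ≈ 0.3851.

0.3851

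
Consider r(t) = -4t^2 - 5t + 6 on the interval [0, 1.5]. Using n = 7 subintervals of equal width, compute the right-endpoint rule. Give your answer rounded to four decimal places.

Δt = (1.5 − 0)/7 = 3/14.
Right endpoints: 3/14, 3/7, 9/14, 6/7, 15/14, 9/7, 1.5.
r(3/14) = 465/98, r(3/7) = 153/49, r(9/14) = 111/98, r(6/7) = -60/49, r(15/14) = -387/98, r(9/7) = -345/49, r(1.5) = -10.5.
Sum = Δt · [r(3/14) + r(3/7) + r(9/14) + ...].
Sum ≈ -2.9388.

-2.9388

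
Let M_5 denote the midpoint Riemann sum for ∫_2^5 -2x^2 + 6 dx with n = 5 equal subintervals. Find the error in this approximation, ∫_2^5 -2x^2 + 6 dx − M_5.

Exact integral: ∫_2^5 f(x) dx = -60.
M_5 = -59.82.
Error = -60 − (-59.82) = -0.18.

-0.18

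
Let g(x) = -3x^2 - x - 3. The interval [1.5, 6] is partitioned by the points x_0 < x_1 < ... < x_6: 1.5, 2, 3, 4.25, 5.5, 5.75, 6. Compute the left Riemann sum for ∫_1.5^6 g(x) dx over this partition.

Subinterval widths: 0.5, 1, 1.25, 1.25, 0.25, 0.25.
Left endpoints: 1.5, 2, 3, 4.25, 5.5, 5.75.
g(1.5) = -11.25, g(2) = -17, g(3) = -33, g(4.25) = -61.4375, g(5.5) = -99.25, g(5.75) = -107.9375.
Sum = Σ Δx_i · g(x_i).
Sum = -192.46875.

-192.46875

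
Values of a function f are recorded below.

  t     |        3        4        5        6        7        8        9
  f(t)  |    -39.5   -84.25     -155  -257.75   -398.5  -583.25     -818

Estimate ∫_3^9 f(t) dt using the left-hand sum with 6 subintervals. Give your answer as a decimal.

Δt = 1.
Sum = 1·[(-39.5) + (-84.25) + (-155) + (-257.75) + (-398.5) + (-583.25)] = -1518.25.

-1518.25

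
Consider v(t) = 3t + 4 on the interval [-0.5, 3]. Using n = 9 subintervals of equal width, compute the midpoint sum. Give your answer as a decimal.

Δt = (3 − (-0.5))/9 = 7/18.
Midpoints: -11/36, 1/12, 17/36, 31/36, 1.25, 59/36, 73/36, 29/12, 101/36.
v(-11/36) = 37/12, v(1/12) = 4.25, v(17/36) = 65/12, v(31/36) = 79/12, v(1.25) = 7.75, v(59/36) = 107/12, v(73/36) = 121/12, v(29/12) = 11.25, v(101/36) = 149/12.
Sum = Δt · [v(-11/36) + v(1/12) + v(17/36) + ...].
Sum = 27.125.

27.125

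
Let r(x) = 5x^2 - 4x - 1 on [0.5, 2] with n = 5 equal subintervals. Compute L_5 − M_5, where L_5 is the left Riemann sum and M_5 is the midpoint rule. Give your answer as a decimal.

L_5 = 2.325.
M_5 = 4.06875.
L_5 − M_5 = -1.74375.

-1.74375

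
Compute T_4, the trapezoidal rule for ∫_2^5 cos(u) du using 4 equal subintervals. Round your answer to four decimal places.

Δu = (5 − 2)/4 = 0.75.
f(2) ≈ -0.4161, f(2.75) ≈ -0.9243, f(3.5) ≈ -0.9365, f(4.25) ≈ -0.4461, f(5) ≈ 0.2837.
T_4 = (Δu/2)·[f(u_0) + 2f(u_1) + 2f(u_2) + 2f(u_3) + f(u_4)].
Sum ≈ -1.7798.

-1.7798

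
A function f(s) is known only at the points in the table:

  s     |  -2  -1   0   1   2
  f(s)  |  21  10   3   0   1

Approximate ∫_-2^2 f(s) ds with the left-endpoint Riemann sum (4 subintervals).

34

Δs = 1.
Sum = 1·[21 + 10 + 3 + 0] = 34.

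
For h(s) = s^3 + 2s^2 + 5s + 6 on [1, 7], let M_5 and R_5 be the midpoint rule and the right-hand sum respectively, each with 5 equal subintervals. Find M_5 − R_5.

M_5 = 973.92.
R_5 = 1284.96.
M_5 − R_5 = -311.04.

-311.04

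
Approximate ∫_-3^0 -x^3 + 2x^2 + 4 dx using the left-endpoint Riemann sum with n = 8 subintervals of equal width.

Δx = (0 − (-3))/8 = 0.375.
Left endpoints: -3, -2.625, -2.25, -1.875, -1.5, -1.125, -0.75, -0.375.
f(-3) = 49, f(-2.625) = 18365/512, f(-2.25) = 25.515625, f(-1.875) = 9023/512, f(-1.5) = 11.875, f(-1.125) = 4073/512, f(-0.75) = 5.546875, f(-0.375) = 2219/512.
Sum = Δx · [f(-3) + f(-2.625) + f(-2.25) + ...].
Sum = 59.14453125.

59.14453125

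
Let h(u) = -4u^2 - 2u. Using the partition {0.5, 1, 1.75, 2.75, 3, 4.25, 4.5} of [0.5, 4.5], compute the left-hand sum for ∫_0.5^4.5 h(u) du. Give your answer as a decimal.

-102.875

Subinterval widths: 0.5, 0.75, 1, 0.25, 1.25, 0.25.
Left endpoints: 0.5, 1, 1.75, 2.75, 3, 4.25.
h(0.5) = -2, h(1) = -6, h(1.75) = -15.75, h(2.75) = -35.75, h(3) = -42, h(4.25) = -80.75.
Sum = Σ Δu_i · h(u_i).
Sum = -102.875.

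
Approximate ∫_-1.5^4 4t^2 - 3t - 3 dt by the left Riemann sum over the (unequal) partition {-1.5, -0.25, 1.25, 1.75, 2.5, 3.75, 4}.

Subinterval widths: 1.25, 1.5, 0.5, 0.75, 1.25, 0.25.
Left endpoints: -1.5, -0.25, 1.25, 1.75, 2.5, 3.75.
f(-1.5) = 10.5, f(-0.25) = -2, f(1.25) = -0.5, f(1.75) = 4, f(2.5) = 14.5, f(3.75) = 42.
Sum = Σ Δt_i · f(t_i).
Sum = 41.5.

41.5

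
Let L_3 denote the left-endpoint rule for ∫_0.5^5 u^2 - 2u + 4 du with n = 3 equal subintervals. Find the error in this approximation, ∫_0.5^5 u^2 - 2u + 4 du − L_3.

Exact integral: ∫_0.5^5 f(u) du = 34.875.
L_3 = 24.75.
Error = 34.875 − 24.75 = 10.125.

10.125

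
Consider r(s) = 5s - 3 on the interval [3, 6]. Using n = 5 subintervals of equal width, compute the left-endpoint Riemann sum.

54

Δs = (6 − 3)/5 = 0.6.
Left endpoints: 3, 3.6, 4.2, 4.8, 5.4.
r(3) = 12, r(3.6) = 15, r(4.2) = 18, r(4.8) = 21, r(5.4) = 24.
Sum = Δs · [r(3) + r(3.6) + r(4.2) + r(4.8) + r(5.4)].
Sum = 54.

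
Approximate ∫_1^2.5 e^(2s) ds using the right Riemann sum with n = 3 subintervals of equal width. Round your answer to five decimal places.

Δs = (2.5 − 1)/3 = 0.5.
Right endpoints: 1.5, 2, 2.5.
f(1.5) ≈ 20.08554, f(2) ≈ 54.59815, f(2.5) ≈ 148.41316.
Sum = Δs · [f(1.5) + f(2) + f(2.5)].
Sum ≈ 111.54842.

111.54842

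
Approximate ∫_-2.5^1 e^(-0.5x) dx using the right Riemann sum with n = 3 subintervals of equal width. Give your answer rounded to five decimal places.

Δx = (1 − (-2.5))/3 = 7/6.
Right endpoints: -4/3, -1/6, 1.
f(-4/3) ≈ 1.94773, f(-1/6) ≈ 1.08690, f(1) ≈ 0.60653.
Sum = Δx · [f(-4/3) + f(-1/6) + f(1)].
Sum ≈ 4.24803.

4.24803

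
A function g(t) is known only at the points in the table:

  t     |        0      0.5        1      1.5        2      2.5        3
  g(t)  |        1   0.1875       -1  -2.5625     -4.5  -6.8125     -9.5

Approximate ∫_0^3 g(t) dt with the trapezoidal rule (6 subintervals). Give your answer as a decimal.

-9.46875

Δt = 0.5.
T_6 = (0.5/2)·[1 + 2·0.1875 + 2·(-1) + 2·(-2.5625) + 2·(-4.5) + 2·(-6.8125) + (-9.5)] = -9.46875.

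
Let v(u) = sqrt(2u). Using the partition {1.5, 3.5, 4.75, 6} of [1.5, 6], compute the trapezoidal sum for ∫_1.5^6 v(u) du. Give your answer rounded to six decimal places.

Subinterval widths: 2, 1.25, 1.25.
v(1.5) ≈ 1.732051, v(3.5) ≈ 2.645751, v(4.75) ≈ 3.082207, v(6) ≈ 3.464102.
On each subinterval the trapezoid contributes (Δu_i/2)·[v(u_{i-1}) + v(u_i)].
Sum ≈ 12.049219.

12.049219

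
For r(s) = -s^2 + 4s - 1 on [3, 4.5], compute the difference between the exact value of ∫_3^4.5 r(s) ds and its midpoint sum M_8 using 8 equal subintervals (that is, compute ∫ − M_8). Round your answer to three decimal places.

-0.004

Exact integral: ∫_3^4.5 r(s) ds = -0.375.
M_8 ≈ -0.37061.
Error ≈ -0.375 − (-0.37061) ≈ -0.004.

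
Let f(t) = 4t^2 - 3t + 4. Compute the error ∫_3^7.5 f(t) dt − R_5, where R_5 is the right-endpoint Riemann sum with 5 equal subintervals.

-81.405

Exact integral: ∫_3^7.5 f(t) dt = 473.625.
R_5 = 555.03.
Error = 473.625 − 555.03 = -81.405.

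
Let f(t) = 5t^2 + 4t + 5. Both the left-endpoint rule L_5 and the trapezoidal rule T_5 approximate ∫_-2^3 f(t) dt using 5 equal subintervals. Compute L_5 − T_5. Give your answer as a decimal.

L_5 = 75.
T_5 = 97.5.
L_5 − T_5 = -22.5.

-22.5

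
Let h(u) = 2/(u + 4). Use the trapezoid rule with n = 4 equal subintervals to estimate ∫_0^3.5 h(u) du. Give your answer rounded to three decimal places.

1.263

Δu = (3.5 − 0)/4 = 0.875.
h(0) = 0.5, h(0.875) = 16/39, h(1.75) = 8/23, h(2.625) = 16/53, h(3.5) = 4/15.
T_4 = (Δu/2)·[h(u_0) + 2h(u_1) + 2h(u_2) + 2h(u_3) + h(u_4)].
Sum ≈ 1.263.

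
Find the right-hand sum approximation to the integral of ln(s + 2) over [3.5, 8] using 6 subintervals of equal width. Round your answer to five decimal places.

9.37009

Δs = (8 − 3.5)/6 = 0.75.
Right endpoints: 4.25, 5, 5.75, 6.5, 7.25, 8.
f(4.25) ≈ 1.83258, f(5) ≈ 1.94591, f(5.75) ≈ 2.04769, f(6.5) ≈ 2.14007, f(7.25) ≈ 2.22462, f(8) ≈ 2.30259.
Sum = Δs · [f(4.25) + f(5) + f(5.75) + ...].
Sum ≈ 9.37009.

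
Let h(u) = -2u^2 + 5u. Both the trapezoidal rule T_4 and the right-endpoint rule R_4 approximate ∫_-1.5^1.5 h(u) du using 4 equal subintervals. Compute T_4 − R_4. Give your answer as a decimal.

-5.625

T_4 = -5.0625.
R_4 = 0.5625.
T_4 − R_4 = -5.625.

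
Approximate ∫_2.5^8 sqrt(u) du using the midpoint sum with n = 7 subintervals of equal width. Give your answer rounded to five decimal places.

Δu = (8 − 2.5)/7 = 11/14.
Midpoints: 81/28, 103/28, 125/28, 5.25, 169/28, 191/28, 213/28.
f(81/28) ≈ 1.70084, f(103/28) ≈ 1.91796, f(125/28) ≈ 2.11289, f(5.25) ≈ 2.29129, f(169/28) ≈ 2.45677, f(191/28) ≈ 2.61179, f(213/28) ≈ 2.75810.
Sum = Δu · [f(81/28) + f(103/28) + f(125/28) + ...].
Sum ≈ 12.45328.

12.45328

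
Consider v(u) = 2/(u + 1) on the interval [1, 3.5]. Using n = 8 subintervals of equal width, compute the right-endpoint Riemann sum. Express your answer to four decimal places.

Δu = (3.5 − 1)/8 = 0.3125.
Right endpoints: 1.3125, 1.625, 1.9375, 2.25, 2.5625, 2.875, 3.1875, 3.5.
v(1.3125) = 32/37, v(1.625) = 16/21, v(1.9375) = 32/47, v(2.25) = 8/13, v(2.5625) = 32/57, v(2.875) = 16/31, v(3.1875) = 32/67, v(3.5) = 4/9.
Sum = Δu · [v(1.3125) + v(1.625) + v(1.9375) + ...].
Sum ≈ 1.5383.

1.5383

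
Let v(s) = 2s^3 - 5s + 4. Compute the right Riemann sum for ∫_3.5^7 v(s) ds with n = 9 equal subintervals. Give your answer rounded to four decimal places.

Δs = (7 − 3.5)/9 = 7/18.
Right endpoints: 35/9, 77/18, 14/3, 91/18, 49/9, 35/6, 56/9, 119/18, 7.
v(35/9) = 74491/729, v(77/18) = 405827/2916, v(14/3) = 4966/27, v(91/18) = 691525/2916, v(49/9) = 218369/729, v(35/6) = 40157/108, v(56/9) = 331468/729, v(119/18) = 1600433/2916, v(7) = 655.
Sum = Δs · [v(35/9) + v(77/18) + v(14/3) + ...].
Sum ≈ 1163.6852.

1163.6852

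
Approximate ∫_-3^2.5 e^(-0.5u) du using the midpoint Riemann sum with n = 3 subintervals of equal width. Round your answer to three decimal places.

Δu = (2.5 − (-3))/3 = 11/6.
Midpoints: -25/12, -0.25, 19/12.
f(-25/12) ≈ 2.834, f(-0.25) ≈ 1.133, f(19/12) ≈ 0.453.
Sum = Δu · [f(-25/12) + f(-0.25) + f(19/12)].
Sum ≈ 8.104.

8.104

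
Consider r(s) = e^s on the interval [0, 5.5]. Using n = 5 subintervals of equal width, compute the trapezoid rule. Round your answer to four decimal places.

Δs = (5.5 − 0)/5 = 1.1.
r(0) ≈ 1.0000, r(1.1) ≈ 3.0042, r(2.2) ≈ 9.0250, r(3.3) ≈ 27.1126, r(4.4) ≈ 81.4509, r(5.5) ≈ 244.6919.
T_5 = (Δs/2)·[r(s_0) + 2r(s_1) + ... + 2r(s_{4}) + r(s_5)].
Sum ≈ 267.7825.

267.7825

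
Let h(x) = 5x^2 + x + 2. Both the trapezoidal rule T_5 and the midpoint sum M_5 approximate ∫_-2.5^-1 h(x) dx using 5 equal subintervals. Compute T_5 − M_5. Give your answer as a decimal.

0.16875

T_5 = 24.8625.
M_5 = 24.69375.
T_5 − M_5 = 0.16875.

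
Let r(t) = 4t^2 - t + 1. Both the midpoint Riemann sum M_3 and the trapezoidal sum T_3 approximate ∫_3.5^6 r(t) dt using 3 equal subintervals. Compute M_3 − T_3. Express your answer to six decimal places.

-1.736111

M_3 ≈ 220.87962963.
T_3 ≈ 222.61574074.
M_3 − T_3 ≈ -1.736111.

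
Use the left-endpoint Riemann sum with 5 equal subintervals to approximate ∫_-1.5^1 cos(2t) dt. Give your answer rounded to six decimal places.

0.337233

Δt = (1 − (-1.5))/5 = 0.5.
Left endpoints: -1.5, -1, -0.5, 0, 0.5.
f(-1.5) ≈ -0.989992, f(-1) ≈ -0.416147, f(-0.5) ≈ 0.540302, f(0) ≈ 1.000000, f(0.5) ≈ 0.540302.
Sum = Δt · [f(-1.5) + f(-1) + f(-0.5) + f(0) + f(0.5)].
Sum ≈ 0.337233.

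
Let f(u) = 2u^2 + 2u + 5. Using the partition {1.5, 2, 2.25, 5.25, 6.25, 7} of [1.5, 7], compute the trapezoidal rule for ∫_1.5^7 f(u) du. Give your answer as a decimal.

Subinterval widths: 0.5, 0.25, 3, 1, 0.75.
f(1.5) = 12.5, f(2) = 17, f(2.25) = 19.625, f(5.25) = 70.625, f(6.25) = 95.625, f(7) = 117.
On each subinterval the trapezoid contributes (Δu_i/2)·[f(u_{i-1}) + f(u_i)].
Sum = 310.1875.

310.1875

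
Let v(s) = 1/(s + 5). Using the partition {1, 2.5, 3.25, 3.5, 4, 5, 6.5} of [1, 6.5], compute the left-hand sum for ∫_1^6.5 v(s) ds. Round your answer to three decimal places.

Subinterval widths: 1.5, 0.75, 0.25, 0.5, 1, 1.5.
Left endpoints: 1, 2.5, 3.25, 3.5, 4, 5.
v(1) = 1/6, v(2.5) = 2/15, v(3.25) = 4/33, v(3.5) = 2/17, v(4) = 1/9, v(5) = 0.1.
Sum = Σ Δs_i · v(s_i).
Sum ≈ 0.700.

0.700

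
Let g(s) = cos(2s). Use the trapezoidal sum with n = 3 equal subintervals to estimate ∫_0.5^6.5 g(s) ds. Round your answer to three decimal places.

Δs = (6.5 − 0.5)/3 = 2.
g(0.5) ≈ 0.540, g(2.5) ≈ 0.284, g(4.5) ≈ -0.911, g(6.5) ≈ 0.907.
T_3 = (Δs/2)·[g(s_0) + 2g(s_1) + 2g(s_2) + g(s_3)].
Sum ≈ 0.193.

0.193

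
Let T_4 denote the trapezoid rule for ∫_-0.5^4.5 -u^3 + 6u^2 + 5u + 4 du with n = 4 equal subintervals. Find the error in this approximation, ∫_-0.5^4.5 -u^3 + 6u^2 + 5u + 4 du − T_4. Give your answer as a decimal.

0

Exact integral: ∫_-0.5^4.5 f(u) du = 150.
T_4 = 150.
Error = 150 − 150 = 0.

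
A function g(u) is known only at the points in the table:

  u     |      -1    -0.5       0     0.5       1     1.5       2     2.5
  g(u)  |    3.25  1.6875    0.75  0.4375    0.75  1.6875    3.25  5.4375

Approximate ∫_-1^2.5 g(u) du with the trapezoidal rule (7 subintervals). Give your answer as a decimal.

6.453125

Δu = 0.5.
T_7 = (0.5/2)·[3.25 + 2·1.6875 + 2·0.75 + 2·0.4375 + 2·0.75 + 2·1.6875 + 2·3.25 + 5.4375] = 6.453125.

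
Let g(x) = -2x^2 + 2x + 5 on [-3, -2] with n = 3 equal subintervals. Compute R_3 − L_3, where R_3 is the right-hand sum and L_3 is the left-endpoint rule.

4

R_3 ≈ -10.703704.
L_3 ≈ -14.703704.
R_3 − L_3 = 4.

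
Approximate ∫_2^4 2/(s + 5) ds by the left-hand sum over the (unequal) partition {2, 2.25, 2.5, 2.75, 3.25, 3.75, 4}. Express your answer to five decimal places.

0.51445

Subinterval widths: 0.25, 0.25, 0.25, 0.5, 0.5, 0.25.
Left endpoints: 2, 2.25, 2.5, 2.75, 3.25, 3.75.
f(2) = 2/7, f(2.25) = 8/29, f(2.5) = 4/15, f(2.75) = 8/31, f(3.25) = 8/33, f(3.75) = 8/35.
Sum = Σ Δs_i · f(s_i).
Sum ≈ 0.51445.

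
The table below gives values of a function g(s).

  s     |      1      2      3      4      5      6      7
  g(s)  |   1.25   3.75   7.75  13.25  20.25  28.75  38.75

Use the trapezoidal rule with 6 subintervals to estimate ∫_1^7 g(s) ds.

Δs = 1.
T_6 = (1/2)·[1.25 + 2·3.75 + 2·7.75 + 2·13.25 + 2·20.25 + 2·28.75 + 38.75] = 93.75.

93.75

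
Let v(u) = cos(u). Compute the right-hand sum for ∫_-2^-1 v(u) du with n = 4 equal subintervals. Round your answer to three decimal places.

Δu = (-1 − (-2))/4 = 0.25.
Right endpoints: -1.75, -1.5, -1.25, -1.
v(-1.75) ≈ -0.178, v(-1.5) ≈ 0.071, v(-1.25) ≈ 0.315, v(-1) ≈ 0.540.
Sum = Δu · [v(-1.75) + v(-1.5) + v(-1.25) + v(-1)].
Sum ≈ 0.187.

0.187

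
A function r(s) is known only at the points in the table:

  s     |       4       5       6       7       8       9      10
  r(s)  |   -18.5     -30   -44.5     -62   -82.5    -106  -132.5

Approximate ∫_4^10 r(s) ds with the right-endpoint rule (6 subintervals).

-457.5

Δs = 1.
Sum = 1·[(-30) + (-44.5) + (-62) + (-82.5) + (-106) + (-132.5)] = -457.5.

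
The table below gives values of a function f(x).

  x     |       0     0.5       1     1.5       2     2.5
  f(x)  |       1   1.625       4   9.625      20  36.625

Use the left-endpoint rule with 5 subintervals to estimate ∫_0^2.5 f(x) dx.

Δx = 0.5.
Sum = 0.5·[1 + 1.625 + 4 + 9.625 + 20] = 18.125.

18.125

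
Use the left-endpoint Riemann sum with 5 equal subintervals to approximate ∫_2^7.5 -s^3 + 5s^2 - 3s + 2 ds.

Δs = (7.5 − 2)/5 = 1.1.
Left endpoints: 2, 3.1, 4.2, 5.3, 6.4.
f(2) = 8, f(3.1) = 10.959, f(4.2) = 3.512, f(5.3) = -22.327, f(6.4) = -74.544.
Sum = Δs · [f(2) + f(3.1) + f(4.2) + f(5.3) + f(6.4)].
Sum = -81.84.

-81.84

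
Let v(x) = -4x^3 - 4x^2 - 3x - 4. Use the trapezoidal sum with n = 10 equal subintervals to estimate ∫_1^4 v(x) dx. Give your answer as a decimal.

Δx = (4 − 1)/10 = 0.3.
v(1) = -15, v(1.3) = -23.448, v(1.6) = -35.424, v(1.9) = -51.576, v(2.2) = -72.552, v(2.5) = -99, v(2.8) = -131.568, v(3.1) = -170.904, v(3.4) = -217.656, v(3.7) = -272.472, v(4) = -336.
T_10 = (Δx/2)·[v(x_0) + 2v(x_1) + ... + 2v(x_{9}) + v(x_10)].
Sum = -375.03.

-375.03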